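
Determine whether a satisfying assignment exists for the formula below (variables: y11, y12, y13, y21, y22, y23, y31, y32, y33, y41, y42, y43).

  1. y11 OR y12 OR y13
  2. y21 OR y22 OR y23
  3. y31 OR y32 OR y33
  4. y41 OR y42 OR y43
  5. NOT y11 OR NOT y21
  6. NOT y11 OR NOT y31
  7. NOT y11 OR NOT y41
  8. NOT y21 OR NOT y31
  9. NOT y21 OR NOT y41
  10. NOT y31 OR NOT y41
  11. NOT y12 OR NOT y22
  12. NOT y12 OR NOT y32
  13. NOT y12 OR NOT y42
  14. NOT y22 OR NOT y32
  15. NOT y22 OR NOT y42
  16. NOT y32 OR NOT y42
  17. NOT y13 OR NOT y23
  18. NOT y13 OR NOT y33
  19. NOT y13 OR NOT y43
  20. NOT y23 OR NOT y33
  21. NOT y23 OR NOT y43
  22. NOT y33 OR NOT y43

Try y11 = false.
Try y12 = true.
Unit clause (NOT y22) forces y22 = false.
Unit clause (NOT y32) forces y32 = false.
Unit clause (NOT y42) forces y42 = false.
Try y21 = true.
Unit clause (NOT y31) forces y31 = false.
Unit clause (y33) forces y33 = true.
Unit clause (NOT y41) forces y41 = false.
Unit clause (y43) forces y43 = true.
But (NOT y43) is also a unit clause — contradiction.
Undo y21 and try y21 = false.
Unit clause (y23) forces y23 = true.
Unit clause (NOT y13) forces y13 = false.
Unit clause (NOT y33) forces y33 = false.
Unit clause (y31) forces y31 = true.
Unit clause (NOT y41) forces y41 = false.
Unit clause (y43) forces y43 = true.
But (NOT y43) is also a unit clause — contradiction.
Neither y21 = true nor y21 = false works.
Undo y12 and try y12 = false.
Unit clause (y13) forces y13 = true.
Unit clause (NOT y23) forces y23 = false.
Unit clause (NOT y33) forces y33 = false.
Unit clause (NOT y43) forces y43 = false.
Try y21 = true.
Unit clause (NOT y31) forces y31 = false.
Unit clause (y32) forces y32 = true.
Unit clause (NOT y41) forces y41 = false.
Unit clause (y42) forces y42 = true.
But (NOT y42) is also a unit clause — contradiction.
Undo y21 and try y21 = false.
Unit clause (y22) forces y22 = true.
Unit clause (NOT y32) forces y32 = false.
Unit clause (y31) forces y31 = true.
Unit clause (NOT y41) forces y41 = false.
Unit clause (y42) forces y42 = true.
But (NOT y42) is also a unit clause — contradiction.
Neither y21 = true nor y21 = false works.
Neither y12 = true nor y12 = false works.
Undo y11 and try y11 = true.
Unit clause (NOT y21) forces y21 = false.
Unit clause (NOT y31) forces y31 = false.
Unit clause (NOT y41) forces y41 = false.
Try y22 = true.
Unit clause (NOT y12) forces y12 = false.
Unit clause (NOT y32) forces y32 = false.
Unit clause (y33) forces y33 = true.
Unit clause (NOT y42) forces y42 = false.
Unit clause (y43) forces y43 = true.
But (NOT y43) is also a unit clause — contradiction.
Undo y22 and try y22 = false.
Unit clause (y23) forces y23 = true.
Unit clause (NOT y13) forces y13 = false.
Unit clause (NOT y33) forces y33 = false.
Unit clause (y32) forces y32 = true.
Unit clause (NOT y12) forces y12 = false.
Unit clause (NOT y42) forces y42 = false.
Unit clause (y43) forces y43 = true.
But (NOT y43) is also a unit clause — contradiction.
Neither y22 = true nor y22 = false works.
Neither y11 = true nor y11 = false works.
No assignment satisfies every clause.

No, unsatisfiable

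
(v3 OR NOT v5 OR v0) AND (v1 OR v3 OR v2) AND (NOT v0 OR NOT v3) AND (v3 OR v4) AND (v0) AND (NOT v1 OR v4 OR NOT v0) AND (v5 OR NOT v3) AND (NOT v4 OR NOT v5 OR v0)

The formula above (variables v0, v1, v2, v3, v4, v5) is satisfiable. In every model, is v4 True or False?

Suppose v4 = false.
Unit clause (v3) forces v3 = true.
Unit clause (NOT v0) forces v0 = false.
That conflicts with the unit clause (v0).
So every satisfying assignment has v4 = True.

True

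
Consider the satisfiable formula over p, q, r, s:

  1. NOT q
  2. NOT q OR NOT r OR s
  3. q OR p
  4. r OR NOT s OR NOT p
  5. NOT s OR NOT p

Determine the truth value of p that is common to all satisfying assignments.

True

Suppose p = false.
(NOT q) alone gives q = false.
That conflicts with the unit clause (q).
So every satisfying assignment has p = True.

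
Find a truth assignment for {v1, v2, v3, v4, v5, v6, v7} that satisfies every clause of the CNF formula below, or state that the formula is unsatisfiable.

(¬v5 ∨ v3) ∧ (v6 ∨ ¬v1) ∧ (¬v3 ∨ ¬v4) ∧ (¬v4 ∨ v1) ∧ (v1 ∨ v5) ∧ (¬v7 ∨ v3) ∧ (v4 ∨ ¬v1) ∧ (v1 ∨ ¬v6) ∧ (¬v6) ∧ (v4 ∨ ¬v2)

v1: False,  v2: False,  v3: True,  v4: False,  v5: True,  v6: False,  v7: False

The clause (¬v6) is unit, so v6 = False.
The clause (¬v1) is unit, so v1 = False.
The clause (¬v4) is unit, so v4 = False.
The clause (v5) is unit, so v5 = True.
The clause (v3) is unit, so v3 = True.
The clause (¬v2) is unit, so v2 = False.
No clause remains; v7 is free.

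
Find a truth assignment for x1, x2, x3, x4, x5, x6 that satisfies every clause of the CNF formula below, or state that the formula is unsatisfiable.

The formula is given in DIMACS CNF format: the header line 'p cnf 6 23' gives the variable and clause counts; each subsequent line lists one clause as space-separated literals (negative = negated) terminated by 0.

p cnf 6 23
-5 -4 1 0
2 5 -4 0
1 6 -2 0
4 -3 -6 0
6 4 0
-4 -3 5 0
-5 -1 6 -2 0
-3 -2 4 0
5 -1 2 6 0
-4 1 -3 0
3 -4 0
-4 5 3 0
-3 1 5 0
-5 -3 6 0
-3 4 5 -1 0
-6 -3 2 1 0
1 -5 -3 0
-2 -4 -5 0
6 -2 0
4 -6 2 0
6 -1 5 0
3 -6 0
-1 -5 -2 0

x1=True; x2=False; x3=True; x4=True; x5=True; x6=True

Try x6 = True.
Unit clause (x3) forces x3 = True.
Unit clause (x4) forces x4 = True.
Unit clause (x5) forces x5 = True.
Unit clause (x1) forces x1 = True.
Unit clause (¬x2) forces x2 = False.
Every clause now holds.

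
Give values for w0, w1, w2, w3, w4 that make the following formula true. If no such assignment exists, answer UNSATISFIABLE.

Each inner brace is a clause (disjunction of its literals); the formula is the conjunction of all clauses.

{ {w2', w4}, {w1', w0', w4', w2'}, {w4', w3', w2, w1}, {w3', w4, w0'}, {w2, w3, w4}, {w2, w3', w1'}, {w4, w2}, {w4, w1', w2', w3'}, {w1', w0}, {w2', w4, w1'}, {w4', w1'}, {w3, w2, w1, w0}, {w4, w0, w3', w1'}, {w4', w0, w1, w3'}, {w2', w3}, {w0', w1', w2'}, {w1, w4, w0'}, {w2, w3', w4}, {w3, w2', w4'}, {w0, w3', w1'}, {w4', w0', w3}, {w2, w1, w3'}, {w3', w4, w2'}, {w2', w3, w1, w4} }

w0: 1; w1: 0; w2: 1; w3: 1; w4: 1

Try w2 = 1.
(w4) alone gives w4 = 1.
(w1') alone gives w1 = 0.
(w3) alone gives w3 = 1.
(w0) alone gives w0 = 1.
Every clause now holds.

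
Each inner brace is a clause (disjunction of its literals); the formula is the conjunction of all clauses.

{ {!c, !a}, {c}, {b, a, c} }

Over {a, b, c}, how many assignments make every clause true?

There are 2^3 = 8 truth assignments over (a, b, c).
Split on b. With b = true, the clauses containing b are satisfied and !b drops from the rest; 1 of the 2^2 = 4 assignments to the other variables satisfy what remains.
With b = false, by the same count on the reduced clause set, 1 assignment works.
Total: 1 + 1 = 2.

2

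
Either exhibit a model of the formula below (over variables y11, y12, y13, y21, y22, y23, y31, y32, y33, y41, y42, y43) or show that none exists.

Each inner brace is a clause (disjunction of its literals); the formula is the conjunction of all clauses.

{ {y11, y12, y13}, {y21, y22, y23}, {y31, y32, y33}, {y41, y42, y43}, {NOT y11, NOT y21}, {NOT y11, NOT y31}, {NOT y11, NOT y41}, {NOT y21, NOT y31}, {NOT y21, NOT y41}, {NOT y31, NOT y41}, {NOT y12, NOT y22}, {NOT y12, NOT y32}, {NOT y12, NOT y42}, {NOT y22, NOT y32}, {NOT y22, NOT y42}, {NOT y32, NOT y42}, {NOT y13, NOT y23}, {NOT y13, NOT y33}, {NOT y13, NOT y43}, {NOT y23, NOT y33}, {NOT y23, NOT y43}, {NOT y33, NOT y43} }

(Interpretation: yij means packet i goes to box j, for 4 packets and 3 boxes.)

UNSATISFIABLE

Try y11 = false.
Try y12 = true.
Unit clause (NOT y22) forces y22 = false.
Unit clause (NOT y32) forces y32 = false.
Unit clause (NOT y42) forces y42 = false.
Try y21 = true.
Unit clause (NOT y31) forces y31 = false.
Unit clause (y33) forces y33 = true.
Unit clause (NOT y41) forces y41 = false.
Unit clause (y43) forces y43 = true.
That conflicts with the unit clause (NOT y43).
That branch fails; take y21 = false instead.
Unit clause (y23) forces y23 = true.
Unit clause (NOT y13) forces y13 = false.
Unit clause (NOT y33) forces y33 = false.
Unit clause (y31) forces y31 = true.
Unit clause (NOT y41) forces y41 = false.
Unit clause (y43) forces y43 = true.
That conflicts with the unit clause (NOT y43).
Either choice for y21 ends in contradiction.
That branch fails; take y12 = false instead.
Unit clause (y13) forces y13 = true.
Unit clause (NOT y23) forces y23 = false.
Unit clause (NOT y33) forces y33 = false.
Unit clause (NOT y43) forces y43 = false.
Try y21 = true.
Unit clause (NOT y31) forces y31 = false.
Unit clause (y32) forces y32 = true.
Unit clause (NOT y41) forces y41 = false.
Unit clause (y42) forces y42 = true.
That conflicts with the unit clause (NOT y42).
That branch fails; take y21 = false instead.
Unit clause (y22) forces y22 = true.
Unit clause (NOT y32) forces y32 = false.
Unit clause (y31) forces y31 = true.
Unit clause (NOT y41) forces y41 = false.
Unit clause (y42) forces y42 = true.
That conflicts with the unit clause (NOT y42).
Either choice for y21 ends in contradiction.
Either choice for y12 ends in contradiction.
That branch fails; take y11 = true instead.
Unit clause (NOT y21) forces y21 = false.
Unit clause (NOT y31) forces y31 = false.
Unit clause (NOT y41) forces y41 = false.
Try y22 = true.
Unit clause (NOT y12) forces y12 = false.
Unit clause (NOT y32) forces y32 = false.
Unit clause (y33) forces y33 = true.
Unit clause (NOT y42) forces y42 = false.
Unit clause (y43) forces y43 = true.
That conflicts with the unit clause (NOT y43).
That branch fails; take y22 = false instead.
Unit clause (y23) forces y23 = true.
Unit clause (NOT y13) forces y13 = false.
Unit clause (NOT y33) forces y33 = false.
Unit clause (y32) forces y32 = true.
Unit clause (NOT y12) forces y12 = false.
Unit clause (NOT y42) forces y42 = false.
Unit clause (y43) forces y43 = true.
That conflicts with the unit clause (NOT y43).
Either choice for y22 ends in contradiction.
Either choice for y11 ends in contradiction.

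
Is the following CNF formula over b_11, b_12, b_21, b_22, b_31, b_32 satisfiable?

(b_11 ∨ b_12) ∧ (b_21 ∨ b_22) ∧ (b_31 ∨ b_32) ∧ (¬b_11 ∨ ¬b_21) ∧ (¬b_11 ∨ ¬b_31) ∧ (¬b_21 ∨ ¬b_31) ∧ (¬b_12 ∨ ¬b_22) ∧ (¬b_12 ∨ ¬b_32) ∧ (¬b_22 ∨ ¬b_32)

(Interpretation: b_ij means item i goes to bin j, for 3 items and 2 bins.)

Branch on b_11: set b_11 = True.
The clause (¬b_21) is unit, so b_21 = False.
The clause (b_22) is unit, so b_22 = True.
The clause (¬b_31) is unit, so b_31 = False.
The clause (b_32) is unit, so b_32 = True.
That conflicts with the unit clause (¬b_32).
That branch fails; take b_11 = False instead.
The clause (b_12) is unit, so b_12 = True.
The clause (¬b_22) is unit, so b_22 = False.
The clause (b_21) is unit, so b_21 = True.
The clause (¬b_31) is unit, so b_31 = False.
The clause (b_32) is unit, so b_32 = True.
That conflicts with the unit clause (¬b_32).
Neither b_11 = True nor b_11 = False works.
No assignment satisfies every clause.

No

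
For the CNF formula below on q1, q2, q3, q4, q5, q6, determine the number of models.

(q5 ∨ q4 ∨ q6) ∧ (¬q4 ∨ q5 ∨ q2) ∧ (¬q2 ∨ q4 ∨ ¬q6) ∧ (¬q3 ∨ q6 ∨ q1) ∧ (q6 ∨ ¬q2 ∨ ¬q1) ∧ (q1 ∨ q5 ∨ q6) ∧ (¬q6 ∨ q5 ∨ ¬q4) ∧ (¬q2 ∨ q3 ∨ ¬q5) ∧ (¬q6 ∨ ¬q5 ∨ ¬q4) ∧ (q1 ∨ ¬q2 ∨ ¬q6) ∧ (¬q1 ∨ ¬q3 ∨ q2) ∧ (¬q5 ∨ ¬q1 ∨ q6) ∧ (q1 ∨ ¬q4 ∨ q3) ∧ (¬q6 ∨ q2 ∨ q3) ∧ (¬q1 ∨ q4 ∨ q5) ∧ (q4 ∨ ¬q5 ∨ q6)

2

There are 2^6 = 64 truth assignments over (q1, q2, q3, q4, q5, q6).
Split on q3. With q3 = True, the clauses containing q3 are satisfied and ¬q3 drops from the rest; 2 of the 2^5 = 32 assignments to the other variables satisfy what remains.
With q3 = False, by the same count on the reduced clause set, 0 assignments work.
(One model: q1=F, q2=F, q3=T, q4=F, q5=F, q6=T.)
Total: 2 + 0 = 2.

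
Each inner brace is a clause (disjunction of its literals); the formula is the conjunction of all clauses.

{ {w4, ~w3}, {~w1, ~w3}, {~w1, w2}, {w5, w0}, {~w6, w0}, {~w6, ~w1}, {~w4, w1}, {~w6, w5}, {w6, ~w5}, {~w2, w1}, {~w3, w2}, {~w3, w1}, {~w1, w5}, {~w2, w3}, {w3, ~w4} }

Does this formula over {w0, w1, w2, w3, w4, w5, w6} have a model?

Yes

Branch on w4: set w4 = 0.
Unit clause (~w3) forces w3 = 0.
Unit clause (~w2) forces w2 = 0.
Unit clause (~w1) forces w1 = 0.
Branch on w5: set w5 = 0.
Unit clause (w0) forces w0 = 1.
Unit clause (~w6) forces w6 = 0.
Every clause now holds.
A satisfying assignment: w0: 1, w1: 0, w2: 0, w3: 0, w4: 0, w5: 0, w6: 0.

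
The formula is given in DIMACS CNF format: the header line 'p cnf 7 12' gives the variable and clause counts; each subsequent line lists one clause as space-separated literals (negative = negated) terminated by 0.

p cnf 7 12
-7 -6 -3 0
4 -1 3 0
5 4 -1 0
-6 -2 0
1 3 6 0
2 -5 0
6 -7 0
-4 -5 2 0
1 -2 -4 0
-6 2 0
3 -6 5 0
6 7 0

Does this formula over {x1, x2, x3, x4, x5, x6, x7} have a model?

Unsatisfiable

Suppose x6 = False.
The clause (¬x7) is unit, so x7 = False.
Now (x7) is unsatisfied and unit — conflict.
That branch fails; take x6 = True instead.
The clause (¬x2) is unit, so x2 = False.
Now (x2) is unsatisfied and unit — conflict.
Neither x6 = True nor x6 = False works.
No assignment satisfies every clause.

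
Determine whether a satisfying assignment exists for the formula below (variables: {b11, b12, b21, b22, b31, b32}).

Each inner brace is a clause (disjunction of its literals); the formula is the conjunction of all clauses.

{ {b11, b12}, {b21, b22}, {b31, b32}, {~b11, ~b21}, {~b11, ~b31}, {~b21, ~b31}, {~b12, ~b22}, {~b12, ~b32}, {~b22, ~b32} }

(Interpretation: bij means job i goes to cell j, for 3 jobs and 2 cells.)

Unsatisfiable

Try b11 = 1.
Unit clause (~b21) forces b21 = 0.
Unit clause (b22) forces b22 = 1.
Unit clause (~b31) forces b31 = 0.
Unit clause (b32) forces b32 = 1.
But (~b32) is also a unit clause — contradiction.
So b11 must be the other value — set b11 = 0.
Unit clause (b12) forces b12 = 1.
Unit clause (~b22) forces b22 = 0.
Unit clause (b21) forces b21 = 1.
Unit clause (~b31) forces b31 = 0.
Unit clause (b32) forces b32 = 1.
But (~b32) is also a unit clause — contradiction.
Both values of b11 lead to a conflict.
No assignment satisfies every clause.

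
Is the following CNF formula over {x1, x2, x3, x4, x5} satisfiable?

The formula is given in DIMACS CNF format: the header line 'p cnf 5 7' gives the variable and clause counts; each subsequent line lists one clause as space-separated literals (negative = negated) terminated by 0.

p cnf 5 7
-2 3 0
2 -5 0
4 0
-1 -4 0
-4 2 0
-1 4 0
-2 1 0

From the singleton clause (x4), x4 = True.
From the singleton clause (¬x1), x1 = False.
From the singleton clause (x2), x2 = True.
Now (¬x2) is unsatisfied and unit — conflict.
No assignment satisfies every clause.

Unsatisfiable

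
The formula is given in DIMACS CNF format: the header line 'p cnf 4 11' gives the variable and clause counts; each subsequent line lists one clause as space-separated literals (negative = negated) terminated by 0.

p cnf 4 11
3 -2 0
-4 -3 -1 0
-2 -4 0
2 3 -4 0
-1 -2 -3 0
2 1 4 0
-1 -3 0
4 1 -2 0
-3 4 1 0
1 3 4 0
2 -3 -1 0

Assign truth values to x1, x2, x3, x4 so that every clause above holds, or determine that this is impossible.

Branch on x3: set x3 = False.
Unit clause (¬x2) forces x2 = False.
Unit clause (¬x4) forces x4 = False.
Unit clause (x1) forces x1 = True.
This assignment satisfies each clause.

x1: True,  x2: False,  x3: False,  x4: False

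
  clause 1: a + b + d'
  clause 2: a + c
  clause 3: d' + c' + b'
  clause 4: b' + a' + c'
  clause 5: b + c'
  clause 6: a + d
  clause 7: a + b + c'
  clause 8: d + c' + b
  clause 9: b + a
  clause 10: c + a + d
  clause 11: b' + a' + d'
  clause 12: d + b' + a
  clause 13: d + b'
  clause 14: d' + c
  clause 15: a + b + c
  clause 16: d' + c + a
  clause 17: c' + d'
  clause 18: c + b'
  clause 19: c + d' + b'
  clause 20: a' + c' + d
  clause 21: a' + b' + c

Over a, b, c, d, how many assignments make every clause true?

1

There are 2^4 = 16 truth assignments over (a, b, c, d).
Check each against the 21 clauses (columns in the order a, b, c, d):
  F F F F  ✗ fails (a + c)
  F F F T  ✗ fails (a + b + d')
  F F T F  ✗ fails (b + c')
  F F T T  ✗ fails (a + b + d')
  F T F F  ✗ fails (a + c)
  F T F T  ✗ fails (a + c)
  F T T F  ✗ fails (a + d)
  F T T T  ✗ fails (d' + c' + b')
  T F F F  ✓ satisfies all
  T F F T  ✗ fails (d' + c)
  T F T F  ✗ fails (b + c')
  T F T T  ✗ fails (b + c')
  T T F F  ✗ fails (d + b')
  T T F T  ✗ fails (b' + a' + d')
  T T T F  ✗ fails (b' + a' + c')
  T T T T  ✗ fails (d' + c' + b')
1 of the 16 rows is a model.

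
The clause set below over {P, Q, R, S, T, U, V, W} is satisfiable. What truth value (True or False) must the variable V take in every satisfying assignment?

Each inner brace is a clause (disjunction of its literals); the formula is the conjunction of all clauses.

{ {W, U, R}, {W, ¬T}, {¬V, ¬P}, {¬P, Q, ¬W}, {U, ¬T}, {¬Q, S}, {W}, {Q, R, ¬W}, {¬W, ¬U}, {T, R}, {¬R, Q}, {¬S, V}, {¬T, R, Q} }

Suppose V = False.
The clause (W) is unit, so W = True.
The clause (¬U) is unit, so U = False.
The clause (¬T) is unit, so T = False.
The clause (R) is unit, so R = True.
The clause (Q) is unit, so Q = True.
The clause (S) is unit, so S = True.
But (¬S) is also a unit clause — contradiction.
So every satisfying assignment has V = True.

True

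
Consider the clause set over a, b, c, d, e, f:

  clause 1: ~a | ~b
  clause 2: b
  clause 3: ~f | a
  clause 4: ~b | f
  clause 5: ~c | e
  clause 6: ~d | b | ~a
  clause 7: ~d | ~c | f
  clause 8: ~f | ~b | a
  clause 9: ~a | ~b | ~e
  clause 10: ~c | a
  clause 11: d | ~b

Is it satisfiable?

Unit clause (b) forces b = 1.
Unit clause (~a) forces a = 0.
Unit clause (~f) forces f = 0.
That conflicts with the unit clause (f).
No assignment satisfies every clause.

No, unsatisfiable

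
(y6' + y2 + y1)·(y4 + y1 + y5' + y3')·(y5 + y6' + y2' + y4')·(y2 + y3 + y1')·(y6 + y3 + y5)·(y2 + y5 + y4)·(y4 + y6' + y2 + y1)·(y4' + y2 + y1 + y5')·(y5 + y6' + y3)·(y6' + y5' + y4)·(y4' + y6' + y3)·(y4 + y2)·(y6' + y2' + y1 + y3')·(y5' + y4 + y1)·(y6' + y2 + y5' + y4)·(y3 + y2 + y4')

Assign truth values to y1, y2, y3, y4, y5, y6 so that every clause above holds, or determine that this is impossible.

Branch on y4: set y4 = 0.
The clause (y2) is unit, so y2 = 1.
Branch on y6: set y6 = 0.
Branch on y3: set y3 = 1.
Branch on y1: set y1 = 0.
The clause (y5') is unit, so y5 = 0.
All clauses are satisfied.

y1=0; y2=1; y3=1; y4=0; y5=0; y6=0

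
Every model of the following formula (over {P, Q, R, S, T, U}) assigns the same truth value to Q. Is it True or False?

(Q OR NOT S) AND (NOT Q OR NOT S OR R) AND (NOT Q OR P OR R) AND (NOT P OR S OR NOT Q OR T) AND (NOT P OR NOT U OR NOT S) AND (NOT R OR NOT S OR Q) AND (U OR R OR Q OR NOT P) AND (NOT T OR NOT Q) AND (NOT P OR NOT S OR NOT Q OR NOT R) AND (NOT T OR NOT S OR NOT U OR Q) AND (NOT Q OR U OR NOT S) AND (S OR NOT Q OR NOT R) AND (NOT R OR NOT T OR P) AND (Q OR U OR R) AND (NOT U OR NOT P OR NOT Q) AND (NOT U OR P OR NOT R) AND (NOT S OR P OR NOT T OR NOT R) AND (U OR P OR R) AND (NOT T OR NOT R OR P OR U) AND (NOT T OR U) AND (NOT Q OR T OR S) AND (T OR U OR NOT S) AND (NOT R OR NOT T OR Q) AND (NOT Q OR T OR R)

Suppose Q = true.
From the singleton clause (NOT T), T = false.
From the singleton clause (S), S = true.
From the singleton clause (R), R = true.
From the singleton clause (NOT P), P = false.
From the singleton clause (U), U = true.
That conflicts with the unit clause (NOT U).
So every satisfying assignment has Q = False.

False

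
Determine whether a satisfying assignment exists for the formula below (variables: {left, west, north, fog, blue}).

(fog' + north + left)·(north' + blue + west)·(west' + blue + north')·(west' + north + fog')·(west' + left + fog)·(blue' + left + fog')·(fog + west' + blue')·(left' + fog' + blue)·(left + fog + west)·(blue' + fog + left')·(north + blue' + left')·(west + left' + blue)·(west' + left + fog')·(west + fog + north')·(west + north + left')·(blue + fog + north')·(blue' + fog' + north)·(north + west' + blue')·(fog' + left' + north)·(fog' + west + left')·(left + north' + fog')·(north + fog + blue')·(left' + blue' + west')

Try fog = 0.
Try west = 1.
From the singleton clause (left), left = 1.
From the singleton clause (blue'), blue = 0.
From the singleton clause (north'), north = 0.
All clauses are satisfied.
A satisfying assignment: left: 1; west: 1; north: 0; fog: 0; blue: 0.

Yes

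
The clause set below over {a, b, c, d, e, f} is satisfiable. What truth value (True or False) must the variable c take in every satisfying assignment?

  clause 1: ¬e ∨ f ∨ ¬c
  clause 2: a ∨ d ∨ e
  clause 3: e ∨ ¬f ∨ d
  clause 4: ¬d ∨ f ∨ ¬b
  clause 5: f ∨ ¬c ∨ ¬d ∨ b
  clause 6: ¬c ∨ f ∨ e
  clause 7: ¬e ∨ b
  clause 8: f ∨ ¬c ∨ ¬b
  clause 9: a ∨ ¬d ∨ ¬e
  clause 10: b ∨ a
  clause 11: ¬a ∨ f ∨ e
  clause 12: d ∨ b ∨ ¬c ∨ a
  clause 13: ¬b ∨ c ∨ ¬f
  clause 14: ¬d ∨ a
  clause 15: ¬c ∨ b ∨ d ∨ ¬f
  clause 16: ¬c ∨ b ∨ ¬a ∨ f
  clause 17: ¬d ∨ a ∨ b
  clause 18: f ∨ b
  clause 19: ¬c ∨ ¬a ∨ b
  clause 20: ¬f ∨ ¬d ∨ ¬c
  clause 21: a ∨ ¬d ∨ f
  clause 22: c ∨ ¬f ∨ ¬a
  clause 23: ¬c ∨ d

Suppose c = True.
(d) alone gives d = True.
(a) alone gives a = True.
(b) alone gives b = True.
(f) alone gives f = True.
But (¬f) is also a unit clause — contradiction.
So every satisfying assignment has c = False.

False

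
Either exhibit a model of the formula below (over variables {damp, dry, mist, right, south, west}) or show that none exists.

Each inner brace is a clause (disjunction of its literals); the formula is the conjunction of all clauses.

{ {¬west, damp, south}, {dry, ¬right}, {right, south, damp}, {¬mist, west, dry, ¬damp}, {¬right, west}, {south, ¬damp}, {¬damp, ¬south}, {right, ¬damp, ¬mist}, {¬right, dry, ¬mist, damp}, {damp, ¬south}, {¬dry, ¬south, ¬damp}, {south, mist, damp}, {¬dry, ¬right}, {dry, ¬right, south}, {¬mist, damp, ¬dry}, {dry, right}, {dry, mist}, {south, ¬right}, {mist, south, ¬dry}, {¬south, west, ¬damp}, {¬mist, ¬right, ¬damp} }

UNSATISFIABLE

Case dry = True:
Unit clause (¬right) forces right = False.
Case south = True:
Unit clause (¬damp) forces damp = False.
But (damp) is also a unit clause — contradiction.
So south must be the other value — set south = False.
Unit clause (damp) forces damp = True.
But (¬damp) is also a unit clause — contradiction.
Neither south = True nor south = False works.
So dry must be the other value — set dry = False.
Unit clause (¬right) forces right = False.
But (right) is also a unit clause — contradiction.
Neither dry = True nor dry = False works.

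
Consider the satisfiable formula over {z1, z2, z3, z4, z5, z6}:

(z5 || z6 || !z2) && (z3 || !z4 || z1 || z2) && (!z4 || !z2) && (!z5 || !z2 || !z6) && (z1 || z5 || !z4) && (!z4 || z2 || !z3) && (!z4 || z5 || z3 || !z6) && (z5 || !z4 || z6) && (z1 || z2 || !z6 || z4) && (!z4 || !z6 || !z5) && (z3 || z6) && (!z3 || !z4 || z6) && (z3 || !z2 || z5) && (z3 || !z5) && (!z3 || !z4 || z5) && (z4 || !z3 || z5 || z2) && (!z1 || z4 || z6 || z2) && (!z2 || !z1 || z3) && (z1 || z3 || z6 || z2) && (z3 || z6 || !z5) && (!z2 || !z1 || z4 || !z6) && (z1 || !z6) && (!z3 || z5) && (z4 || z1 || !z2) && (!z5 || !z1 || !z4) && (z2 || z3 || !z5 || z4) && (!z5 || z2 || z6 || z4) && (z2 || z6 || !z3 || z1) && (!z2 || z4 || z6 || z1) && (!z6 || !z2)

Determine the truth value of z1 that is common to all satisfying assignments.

True

Suppose z1 = false.
The clause (!z6) is unit, so z6 = false.
The clause (z3) is unit, so z3 = true.
The clause (!z4) is unit, so z4 = false.
The clause (z5) is unit, so z5 = true.
The clause (!z2) is unit, so z2 = false.
That conflicts with the unit clause (z2).
So every satisfying assignment has z1 = True.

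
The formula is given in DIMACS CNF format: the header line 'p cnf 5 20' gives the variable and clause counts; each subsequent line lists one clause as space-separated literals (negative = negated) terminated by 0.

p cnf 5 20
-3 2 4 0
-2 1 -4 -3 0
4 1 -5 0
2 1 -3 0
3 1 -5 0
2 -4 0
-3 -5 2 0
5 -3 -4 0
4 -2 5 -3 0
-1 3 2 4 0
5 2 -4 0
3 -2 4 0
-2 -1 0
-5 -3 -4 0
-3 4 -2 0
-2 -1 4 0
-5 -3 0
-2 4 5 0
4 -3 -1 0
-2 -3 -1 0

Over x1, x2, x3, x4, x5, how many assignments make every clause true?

2

There are 2^5 = 32 truth assignments over (x1, x2, x3, x4, x5).
Split on x5. With x5 = True, the clauses containing x5 are satisfied and ¬x5 drops from the rest; 0 of the 2^4 = 16 assignments to the other variables satisfy what remains.
With x5 = False, by the same count on the reduced clause set, 2 assignments work.
(One model: x1=F, x2=F, x3=F, x4=F, x5=F.)
Total: 0 + 2 = 2.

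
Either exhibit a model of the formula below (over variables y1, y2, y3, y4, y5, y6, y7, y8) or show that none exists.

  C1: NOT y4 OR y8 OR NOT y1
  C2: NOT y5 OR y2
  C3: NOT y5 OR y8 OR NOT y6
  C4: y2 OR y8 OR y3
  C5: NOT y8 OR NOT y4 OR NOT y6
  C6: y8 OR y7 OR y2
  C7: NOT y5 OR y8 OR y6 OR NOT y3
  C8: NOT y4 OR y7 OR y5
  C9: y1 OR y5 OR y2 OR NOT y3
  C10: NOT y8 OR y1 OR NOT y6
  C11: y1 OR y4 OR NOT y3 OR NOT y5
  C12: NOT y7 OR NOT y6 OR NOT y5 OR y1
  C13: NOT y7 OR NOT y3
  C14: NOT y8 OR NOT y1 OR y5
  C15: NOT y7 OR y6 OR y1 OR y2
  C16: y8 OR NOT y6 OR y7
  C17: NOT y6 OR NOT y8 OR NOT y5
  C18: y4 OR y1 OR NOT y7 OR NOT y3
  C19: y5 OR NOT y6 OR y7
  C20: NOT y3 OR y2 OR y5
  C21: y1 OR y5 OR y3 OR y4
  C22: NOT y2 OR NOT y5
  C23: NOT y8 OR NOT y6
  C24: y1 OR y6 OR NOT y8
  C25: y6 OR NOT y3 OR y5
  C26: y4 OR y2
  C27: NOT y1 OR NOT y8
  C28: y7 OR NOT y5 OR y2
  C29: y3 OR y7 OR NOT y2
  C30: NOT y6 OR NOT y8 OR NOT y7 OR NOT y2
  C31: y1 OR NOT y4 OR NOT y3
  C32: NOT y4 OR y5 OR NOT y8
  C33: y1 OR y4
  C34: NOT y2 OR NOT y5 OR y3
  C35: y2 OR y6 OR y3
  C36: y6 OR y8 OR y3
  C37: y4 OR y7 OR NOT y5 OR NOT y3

y1 ↦ true,  y2 ↦ true,  y3 ↦ false,  y4 ↦ false,  y5 ↦ false,  y6 ↦ true,  y7 ↦ true,  y8 ↦ false

Branch on y5: set y5 = false.
Branch on y4: set y4 = false.
The clause (y2) is unit, so y2 = true.
The clause (y1) is unit, so y1 = true.
The clause (NOT y8) is unit, so y8 = false.
Branch on y7: set y7 = true.
The clause (NOT y3) is unit, so y3 = false.
The clause (y6) is unit, so y6 = true.
This assignment satisfies each clause.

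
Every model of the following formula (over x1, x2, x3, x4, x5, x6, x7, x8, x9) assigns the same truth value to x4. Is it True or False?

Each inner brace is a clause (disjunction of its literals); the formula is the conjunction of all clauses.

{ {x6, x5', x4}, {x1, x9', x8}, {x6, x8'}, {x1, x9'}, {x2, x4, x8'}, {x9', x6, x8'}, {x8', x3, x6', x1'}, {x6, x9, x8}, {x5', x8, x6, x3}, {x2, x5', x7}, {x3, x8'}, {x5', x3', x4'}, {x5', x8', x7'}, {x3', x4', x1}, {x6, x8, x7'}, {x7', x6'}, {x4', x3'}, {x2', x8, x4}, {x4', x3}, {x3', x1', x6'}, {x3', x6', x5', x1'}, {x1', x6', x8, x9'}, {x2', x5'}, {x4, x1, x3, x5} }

Suppose x4 = 1.
The clause (x3') is unit, so x3 = 0.
That conflicts with the unit clause (x3).
So every satisfying assignment has x4 = False.

False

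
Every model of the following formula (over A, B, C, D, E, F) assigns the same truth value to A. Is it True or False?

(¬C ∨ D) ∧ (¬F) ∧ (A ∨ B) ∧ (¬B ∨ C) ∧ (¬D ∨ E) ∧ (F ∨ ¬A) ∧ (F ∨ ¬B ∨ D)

Suppose A = True.
The clause (¬F) is unit, so F = False.
That conflicts with the unit clause (F).
So every satisfying assignment has A = False.

False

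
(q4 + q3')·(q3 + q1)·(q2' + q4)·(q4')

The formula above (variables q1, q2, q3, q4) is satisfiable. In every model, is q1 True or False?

Suppose q1 = 0.
From the singleton clause (q3), q3 = 1.
From the singleton clause (q4), q4 = 1.
That conflicts with the unit clause (q4').
So every satisfying assignment has q1 = True.

True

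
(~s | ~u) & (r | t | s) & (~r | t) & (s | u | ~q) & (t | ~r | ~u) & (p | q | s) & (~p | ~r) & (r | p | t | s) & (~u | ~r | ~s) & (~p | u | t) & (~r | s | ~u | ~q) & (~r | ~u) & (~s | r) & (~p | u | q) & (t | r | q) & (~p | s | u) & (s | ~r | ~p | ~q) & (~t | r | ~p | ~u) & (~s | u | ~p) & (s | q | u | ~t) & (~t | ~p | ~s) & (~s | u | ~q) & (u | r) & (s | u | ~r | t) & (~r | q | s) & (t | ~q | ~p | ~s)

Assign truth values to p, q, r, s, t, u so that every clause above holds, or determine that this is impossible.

p=0; q=0; r=1; s=1; t=1; u=0

Case s = 1:
The clause (~u) is unit, so u = 0.
The clause (r) is unit, so r = 1.
The clause (t) is unit, so t = 1.
The clause (~p) is unit, so p = 0.
The clause (~q) is unit, so q = 0.
Every clause now holds.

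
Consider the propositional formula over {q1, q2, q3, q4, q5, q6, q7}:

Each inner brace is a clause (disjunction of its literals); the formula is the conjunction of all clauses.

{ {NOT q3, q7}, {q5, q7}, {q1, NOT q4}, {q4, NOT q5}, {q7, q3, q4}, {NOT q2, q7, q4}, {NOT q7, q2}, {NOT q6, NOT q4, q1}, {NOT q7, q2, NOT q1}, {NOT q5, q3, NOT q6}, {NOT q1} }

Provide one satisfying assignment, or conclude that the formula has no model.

Unit clause (NOT q1) forces q1 = false.
Unit clause (NOT q4) forces q4 = false.
Unit clause (NOT q5) forces q5 = false.
Unit clause (q7) forces q7 = true.
Unit clause (q2) forces q2 = true.
All clauses hold; q3, q6 can take either value.

q1 ↦ false,  q2 ↦ true,  q3 ↦ false,  q4 ↦ false,  q5 ↦ false,  q6 ↦ true,  q7 ↦ true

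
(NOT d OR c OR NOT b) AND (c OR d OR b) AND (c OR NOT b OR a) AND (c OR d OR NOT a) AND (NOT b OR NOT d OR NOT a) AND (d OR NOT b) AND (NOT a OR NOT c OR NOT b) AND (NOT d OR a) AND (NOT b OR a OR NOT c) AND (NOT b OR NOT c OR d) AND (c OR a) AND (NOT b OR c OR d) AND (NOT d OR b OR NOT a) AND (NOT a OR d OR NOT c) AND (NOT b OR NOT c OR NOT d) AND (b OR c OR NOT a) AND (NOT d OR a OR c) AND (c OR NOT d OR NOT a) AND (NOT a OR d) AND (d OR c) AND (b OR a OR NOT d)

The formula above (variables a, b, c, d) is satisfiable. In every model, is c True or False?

Suppose c = false.
From the singleton clause (a), a = true.
From the singleton clause (d), d = true.
Now (NOT d) is unsatisfied and unit — conflict.
So every satisfying assignment has c = True.

True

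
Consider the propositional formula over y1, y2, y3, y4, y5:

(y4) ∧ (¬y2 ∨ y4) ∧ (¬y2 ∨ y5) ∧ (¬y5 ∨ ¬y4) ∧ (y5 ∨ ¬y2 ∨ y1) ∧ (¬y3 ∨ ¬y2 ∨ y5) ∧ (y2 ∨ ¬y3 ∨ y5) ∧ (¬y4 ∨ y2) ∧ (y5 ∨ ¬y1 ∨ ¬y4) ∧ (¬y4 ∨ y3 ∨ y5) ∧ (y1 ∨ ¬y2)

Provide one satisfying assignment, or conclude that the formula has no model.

UNSATISFIABLE

From the singleton clause (y4), y4 = True.
From the singleton clause (¬y5), y5 = False.
From the singleton clause (¬y2), y2 = False.
But (y2) is also a unit clause — contradiction.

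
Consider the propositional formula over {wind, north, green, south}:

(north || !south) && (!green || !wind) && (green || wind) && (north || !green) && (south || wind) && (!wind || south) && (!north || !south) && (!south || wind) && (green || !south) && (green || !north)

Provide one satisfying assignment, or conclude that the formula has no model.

UNSATISFIABLE

Branch on north: set north = true.
(!south) alone gives south = false.
(wind) alone gives wind = true.
Now (!wind) is unsatisfied and unit — conflict.
Backtrack on north: now try north = false.
(!south) alone gives south = false.
(!green) alone gives green = false.
(wind) alone gives wind = true.
Now (!wind) is unsatisfied and unit — conflict.
Both values of north lead to a conflict.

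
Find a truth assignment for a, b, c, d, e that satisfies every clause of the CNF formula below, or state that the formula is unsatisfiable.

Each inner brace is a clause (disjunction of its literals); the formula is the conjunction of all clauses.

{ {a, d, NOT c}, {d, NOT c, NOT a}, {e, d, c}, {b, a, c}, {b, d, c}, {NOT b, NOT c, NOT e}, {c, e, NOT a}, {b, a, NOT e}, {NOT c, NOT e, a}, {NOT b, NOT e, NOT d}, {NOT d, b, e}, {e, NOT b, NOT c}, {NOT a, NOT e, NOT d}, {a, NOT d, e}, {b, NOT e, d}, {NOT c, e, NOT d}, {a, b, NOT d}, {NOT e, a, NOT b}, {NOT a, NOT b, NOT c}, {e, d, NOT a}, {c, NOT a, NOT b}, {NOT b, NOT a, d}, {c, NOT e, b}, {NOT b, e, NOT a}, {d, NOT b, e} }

UNSATISFIABLE

Branch on a: set a = true.
Branch on d: set d = true.
Unit clause (NOT e) forces e = false.
Unit clause (c) forces c = true.
That conflicts with the unit clause (NOT c).
So d must be the other value — set d = false.
Unit clause (NOT c) forces c = false.
Unit clause (e) forces e = true.
Unit clause (b) forces b = true.
That conflicts with the unit clause (NOT b).
Neither d = true nor d = false works.
So a must be the other value — set a = false.
Branch on d: set d = true.
Unit clause (e) forces e = true.
Unit clause (b) forces b = true.
That conflicts with the unit clause (NOT b).
So d must be the other value — set d = false.
Unit clause (NOT c) forces c = false.
Unit clause (e) forces e = true.
Unit clause (b) forces b = true.
That conflicts with the unit clause (NOT b).
Neither d = true nor d = false works.
Neither a = true nor a = false works.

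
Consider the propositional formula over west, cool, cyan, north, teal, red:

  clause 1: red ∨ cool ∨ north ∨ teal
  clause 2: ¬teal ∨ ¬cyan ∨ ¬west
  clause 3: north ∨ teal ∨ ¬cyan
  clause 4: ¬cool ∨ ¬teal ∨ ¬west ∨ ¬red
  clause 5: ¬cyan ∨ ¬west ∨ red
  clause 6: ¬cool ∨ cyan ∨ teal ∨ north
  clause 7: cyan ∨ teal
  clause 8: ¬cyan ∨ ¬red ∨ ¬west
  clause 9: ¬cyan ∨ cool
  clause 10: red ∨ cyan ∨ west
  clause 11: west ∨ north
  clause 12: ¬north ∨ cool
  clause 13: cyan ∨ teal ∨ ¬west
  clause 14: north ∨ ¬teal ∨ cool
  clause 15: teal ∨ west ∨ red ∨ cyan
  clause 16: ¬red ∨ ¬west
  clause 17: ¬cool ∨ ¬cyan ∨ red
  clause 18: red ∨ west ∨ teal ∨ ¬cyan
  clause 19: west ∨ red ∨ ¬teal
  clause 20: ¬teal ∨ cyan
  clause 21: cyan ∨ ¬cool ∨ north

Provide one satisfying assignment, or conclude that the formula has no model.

Case cyan = True:
(cool) alone gives cool = True.
(red) alone gives red = True.
(¬west) alone gives west = False.
(north) alone gives north = True.
Every clause is now satisfied; teal is unconstrained.

west: False, cool: True, cyan: True, north: True, teal: False, red: True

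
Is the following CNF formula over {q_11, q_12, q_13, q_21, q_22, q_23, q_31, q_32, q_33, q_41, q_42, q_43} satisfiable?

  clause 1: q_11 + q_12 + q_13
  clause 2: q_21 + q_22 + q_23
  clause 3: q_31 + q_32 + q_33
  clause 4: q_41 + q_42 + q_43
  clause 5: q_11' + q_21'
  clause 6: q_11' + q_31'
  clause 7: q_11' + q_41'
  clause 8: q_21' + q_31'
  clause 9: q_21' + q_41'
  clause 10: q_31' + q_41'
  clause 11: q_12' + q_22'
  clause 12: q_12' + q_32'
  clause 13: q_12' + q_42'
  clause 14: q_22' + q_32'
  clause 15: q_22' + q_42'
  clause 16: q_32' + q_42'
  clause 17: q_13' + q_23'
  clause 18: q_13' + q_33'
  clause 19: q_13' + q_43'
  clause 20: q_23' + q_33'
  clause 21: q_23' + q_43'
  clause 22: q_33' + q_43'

Suppose q_11 = 0.
Suppose q_12 = 1.
From the singleton clause (q_22'), q_22 = 0.
From the singleton clause (q_32'), q_32 = 0.
From the singleton clause (q_42'), q_42 = 0.
Suppose q_21 = 1.
From the singleton clause (q_31'), q_31 = 0.
From the singleton clause (q_33), q_33 = 1.
From the singleton clause (q_41'), q_41 = 0.
From the singleton clause (q_43), q_43 = 1.
But (q_43') is also a unit clause — contradiction.
That branch fails; take q_21 = 0 instead.
From the singleton clause (q_23), q_23 = 1.
From the singleton clause (q_13'), q_13 = 0.
From the singleton clause (q_33'), q_33 = 0.
From the singleton clause (q_31), q_31 = 1.
From the singleton clause (q_41'), q_41 = 0.
From the singleton clause (q_43), q_43 = 1.
But (q_43') is also a unit clause — contradiction.
Both values of q_21 lead to a conflict.
That branch fails; take q_12 = 0 instead.
From the singleton clause (q_13), q_13 = 1.
From the singleton clause (q_23'), q_23 = 0.
From the singleton clause (q_33'), q_33 = 0.
From the singleton clause (q_43'), q_43 = 0.
Suppose q_21 = 1.
From the singleton clause (q_31'), q_31 = 0.
From the singleton clause (q_32), q_32 = 1.
From the singleton clause (q_41'), q_41 = 0.
From the singleton clause (q_42), q_42 = 1.
But (q_42') is also a unit clause — contradiction.
That branch fails; take q_21 = 0 instead.
From the singleton clause (q_22), q_22 = 1.
From the singleton clause (q_32'), q_32 = 0.
From the singleton clause (q_31), q_31 = 1.
From the singleton clause (q_41'), q_41 = 0.
From the singleton clause (q_42), q_42 = 1.
But (q_42') is also a unit clause — contradiction.
Both values of q_21 lead to a conflict.
Both values of q_12 lead to a conflict.
That branch fails; take q_11 = 1 instead.
From the singleton clause (q_21'), q_21 = 0.
From the singleton clause (q_31'), q_31 = 0.
From the singleton clause (q_41'), q_41 = 0.
Suppose q_22 = 1.
From the singleton clause (q_12'), q_12 = 0.
From the singleton clause (q_32'), q_32 = 0.
From the singleton clause (q_33), q_33 = 1.
From the singleton clause (q_42'), q_42 = 0.
From the singleton clause (q_43), q_43 = 1.
But (q_43') is also a unit clause — contradiction.
That branch fails; take q_22 = 0 instead.
From the singleton clause (q_23), q_23 = 1.
From the singleton clause (q_13'), q_13 = 0.
From the singleton clause (q_33'), q_33 = 0.
From the singleton clause (q_32), q_32 = 1.
From the singleton clause (q_12'), q_12 = 0.
From the singleton clause (q_42'), q_42 = 0.
From the singleton clause (q_43), q_43 = 1.
But (q_43') is also a unit clause — contradiction.
Both values of q_22 lead to a conflict.
Both values of q_11 lead to a conflict.
No assignment satisfies every clause.

No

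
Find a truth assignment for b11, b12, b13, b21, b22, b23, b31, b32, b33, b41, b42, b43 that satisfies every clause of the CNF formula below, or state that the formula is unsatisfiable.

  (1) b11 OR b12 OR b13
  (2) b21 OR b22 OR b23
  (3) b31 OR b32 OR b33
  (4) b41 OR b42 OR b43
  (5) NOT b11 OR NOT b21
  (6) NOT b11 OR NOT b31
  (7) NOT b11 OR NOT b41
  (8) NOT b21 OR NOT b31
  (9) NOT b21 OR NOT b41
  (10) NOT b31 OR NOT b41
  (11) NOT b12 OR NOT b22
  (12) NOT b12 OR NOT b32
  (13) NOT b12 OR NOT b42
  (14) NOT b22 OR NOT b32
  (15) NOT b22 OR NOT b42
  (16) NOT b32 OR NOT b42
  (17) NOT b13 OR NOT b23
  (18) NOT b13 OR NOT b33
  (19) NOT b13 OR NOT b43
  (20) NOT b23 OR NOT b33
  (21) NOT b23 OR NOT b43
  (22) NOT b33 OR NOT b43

UNSATISFIABLE

Branch on b11: set b11 = false.
Branch on b12: set b12 = true.
From the singleton clause (NOT b22), b22 = false.
From the singleton clause (NOT b32), b32 = false.
From the singleton clause (NOT b42), b42 = false.
Branch on b21: set b21 = true.
From the singleton clause (NOT b31), b31 = false.
From the singleton clause (b33), b33 = true.
From the singleton clause (NOT b41), b41 = false.
From the singleton clause (b43), b43 = true.
But (NOT b43) is also a unit clause — contradiction.
That branch fails; take b21 = false instead.
From the singleton clause (b23), b23 = true.
From the singleton clause (NOT b13), b13 = false.
From the singleton clause (NOT b33), b33 = false.
From the singleton clause (b31), b31 = true.
From the singleton clause (NOT b41), b41 = false.
From the singleton clause (b43), b43 = true.
But (NOT b43) is also a unit clause — contradiction.
Either choice for b21 ends in contradiction.
That branch fails; take b12 = false instead.
From the singleton clause (b13), b13 = true.
From the singleton clause (NOT b23), b23 = false.
From the singleton clause (NOT b33), b33 = false.
From the singleton clause (NOT b43), b43 = false.
Branch on b21: set b21 = true.
From the singleton clause (NOT b31), b31 = false.
From the singleton clause (b32), b32 = true.
From the singleton clause (NOT b41), b41 = false.
From the singleton clause (b42), b42 = true.
But (NOT b42) is also a unit clause — contradiction.
That branch fails; take b21 = false instead.
From the singleton clause (b22), b22 = true.
From the singleton clause (NOT b32), b32 = false.
From the singleton clause (b31), b31 = true.
From the singleton clause (NOT b41), b41 = false.
From the singleton clause (b42), b42 = true.
But (NOT b42) is also a unit clause — contradiction.
Either choice for b21 ends in contradiction.
Either choice for b12 ends in contradiction.
That branch fails; take b11 = true instead.
From the singleton clause (NOT b21), b21 = false.
From the singleton clause (NOT b31), b31 = false.
From the singleton clause (NOT b41), b41 = false.
Branch on b22: set b22 = true.
From the singleton clause (NOT b12), b12 = false.
From the singleton clause (NOT b32), b32 = false.
From the singleton clause (b33), b33 = true.
From the singleton clause (NOT b42), b42 = false.
From the singleton clause (b43), b43 = true.
But (NOT b43) is also a unit clause — contradiction.
That branch fails; take b22 = false instead.
From the singleton clause (b23), b23 = true.
From the singleton clause (NOT b13), b13 = false.
From the singleton clause (NOT b33), b33 = false.
From the singleton clause (b32), b32 = true.
From the singleton clause (NOT b12), b12 = false.
From the singleton clause (NOT b42), b42 = false.
From the singleton clause (b43), b43 = true.
But (NOT b43) is also a unit clause — contradiction.
Either choice for b22 ends in contradiction.
Either choice for b11 ends in contradiction.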